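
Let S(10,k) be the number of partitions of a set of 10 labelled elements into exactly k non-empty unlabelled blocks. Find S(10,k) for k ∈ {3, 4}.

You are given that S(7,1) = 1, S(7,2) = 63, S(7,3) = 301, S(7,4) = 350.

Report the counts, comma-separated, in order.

9330, 34105

r8: T_8,1=1×1+0=1; T_8,2=2×63+1=127; T_8,3=3×301+63=966; T_8,4=4×350+301=1701
r9: T_9,2=2×127+1=255; T_9,3=3×966+127=3025; T_9,4=4×1701+966=7770
r10: T_10,3=3×3025+255=9330; T_10,4=4×7770+3025=34105
Read S(10,3) = 9330, S(10,4) = 34105.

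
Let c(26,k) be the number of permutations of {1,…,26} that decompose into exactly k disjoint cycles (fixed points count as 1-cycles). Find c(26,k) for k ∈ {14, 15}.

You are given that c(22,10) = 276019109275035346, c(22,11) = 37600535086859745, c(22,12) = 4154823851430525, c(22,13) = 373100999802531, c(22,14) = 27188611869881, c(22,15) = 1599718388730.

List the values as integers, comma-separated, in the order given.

@23  (23,11):37600535086859745·22+276019109275035346→1103230881185949736, (23,12):4154823851430525·22+37600535086859745→129006659818331295, (23,13):373100999802531·22+4154823851430525→12363045847086207, (23,14):27188611869881·22+373100999802531→971250460939913, (23,15):1599718388730·22+27188611869881→62382416421941
@24  (24,12):129006659818331295·23+1103230881185949736→4070384057007569521, (24,13):12363045847086207·23+129006659818331295→413356714301314056, (24,14):971250460939913·23+12363045847086207→34701806448704206, (24,15):62382416421941·23+971250460939913→2406046038644556
@25  (25,13):413356714301314056·24+4070384057007569521→13990945200239106865, (25,14):34701806448704206·24+413356714301314056→1246200069070215000, (25,15):2406046038644556·24+34701806448704206→92446911376173550
@26  (26,14):1246200069070215000·25+13990945200239106865→45145946926994481865, (26,15):92446911376173550·25+1246200069070215000→3557372853474553750
Read c(26,14) = 45145946926994481865, c(26,15) = 3557372853474553750.

45145946926994481865, 3557372853474553750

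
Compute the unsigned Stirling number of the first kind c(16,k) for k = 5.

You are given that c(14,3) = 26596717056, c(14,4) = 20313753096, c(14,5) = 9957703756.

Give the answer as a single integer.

2706813345600

row 15: T[15][4]=14·20313753096+26596717056=310989260400  T[15][5]=14·9957703756+20313753096=159721605680
row 16: T[16][5]=15·159721605680+310989260400=2706813345600
Read c(16,5) = 2706813345600.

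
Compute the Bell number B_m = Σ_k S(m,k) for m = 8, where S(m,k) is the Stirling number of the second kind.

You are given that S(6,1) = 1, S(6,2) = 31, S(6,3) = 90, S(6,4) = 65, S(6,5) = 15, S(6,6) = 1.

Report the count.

row 7: T[7][1]=1·1+0=1  T[7][2]=2·31+1=63  T[7][3]=3·90+31=301  T[7][4]=4·65+90=350  T[7][5]=5·15+65=140  T[7][6]=6·1+15=21  T[7][7]=7·0+1=1
row 8: T[8][1]=1·1+0=1  T[8][2]=2·63+1=127  T[8][3]=3·301+63=966  T[8][4]=4·350+301=1701  T[8][5]=5·140+350=1050  T[8][6]=6·21+140=266  T[8][7]=7·1+21=28  T[8][8]=8·0+1=1
B_8 = ΣS(8,k) = 1+127+966+1701+1050+266+28+1 = 4140

4140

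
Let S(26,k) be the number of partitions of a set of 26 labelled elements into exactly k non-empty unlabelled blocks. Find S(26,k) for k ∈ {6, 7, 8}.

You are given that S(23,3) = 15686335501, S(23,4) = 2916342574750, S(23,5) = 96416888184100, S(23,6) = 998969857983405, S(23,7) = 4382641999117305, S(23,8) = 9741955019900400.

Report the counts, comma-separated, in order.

row 24: T[24][4]=4·2916342574750+15686335501=11681056634501  T[24][5]=5·96416888184100+2916342574750=485000783495250  T[24][6]=6·998969857983405+96416888184100=6090236036084530  T[24][7]=7·4382641999117305+998969857983405=31677463851804540  T[24][8]=8·9741955019900400+4382641999117305=82318282158320505
row 25: T[25][5]=5·485000783495250+11681056634501=2436684974110751  T[25][6]=6·6090236036084530+485000783495250=37026417000002430  T[25][7]=7·31677463851804540+6090236036084530=227832482998716310  T[25][8]=8·82318282158320505+31677463851804540=690223721118368580
row 26: T[26][6]=6·37026417000002430+2436684974110751=224595186974125331  T[26][7]=7·227832482998716310+37026417000002430=1631853797991016600  T[26][8]=8·690223721118368580+227832482998716310=5749622251945664950
Read S(26,6) = 224595186974125331, S(26,7) = 1631853797991016600, S(26,8) = 5749622251945664950.

224595186974125331, 1631853797991016600, 5749622251945664950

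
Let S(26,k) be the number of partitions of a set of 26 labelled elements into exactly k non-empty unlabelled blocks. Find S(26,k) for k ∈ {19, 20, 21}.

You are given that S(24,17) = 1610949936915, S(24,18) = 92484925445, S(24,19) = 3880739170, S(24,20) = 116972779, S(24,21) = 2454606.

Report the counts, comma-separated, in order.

6433839018750, 290622864675, 9759104355

row 25: T[25][18]=18·92484925445+1610949936915=3275678594925  T[25][19]=19·3880739170+92484925445=166218969675  T[25][20]=20·116972779+3880739170=6220194750  T[25][21]=21·2454606+116972779=168519505
row 26: T[26][19]=19·166218969675+3275678594925=6433839018750  T[26][20]=20·6220194750+166218969675=290622864675  T[26][21]=21·168519505+6220194750=9759104355
Read S(26,19) = 6433839018750, S(26,20) = 290622864675, S(26,21) = 9759104355.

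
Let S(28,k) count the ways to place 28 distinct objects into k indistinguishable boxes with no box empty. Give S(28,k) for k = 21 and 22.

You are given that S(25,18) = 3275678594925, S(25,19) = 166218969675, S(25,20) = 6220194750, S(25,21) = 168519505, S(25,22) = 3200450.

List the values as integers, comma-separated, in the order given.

row 26: T[26][19]=19·166218969675+3275678594925=6433839018750  T[26][20]=20·6220194750+166218969675=290622864675  T[26][21]=21·168519505+6220194750=9759104355  T[26][22]=22·3200450+168519505=238929405
row 27: T[27][20]=20·290622864675+6433839018750=12246296312250  T[27][21]=21·9759104355+290622864675=495564056130  T[27][22]=22·238929405+9759104355=15015551265
row 28: T[28][21]=21·495564056130+12246296312250=22653141490980  T[28][22]=22·15015551265+495564056130=825906183960
Read S(28,21) = 22653141490980, S(28,22) = 825906183960.

22653141490980, 825906183960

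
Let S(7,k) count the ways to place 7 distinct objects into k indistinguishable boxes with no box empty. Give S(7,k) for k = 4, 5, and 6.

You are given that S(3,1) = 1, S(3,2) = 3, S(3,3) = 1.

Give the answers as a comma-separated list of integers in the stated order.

350, 140, 21

[4] T[4,1]:1*1+0=1 · T[4,2]:2*3+1=7 · T[4,3]:3*1+3=6 · T[4,4]:4*0+1=1
[5] T[5,2]:2*7+1=15 · T[5,3]:3*6+7=25 · T[5,4]:4*1+6=10 · T[5,5]:5*0+1=1
[6] T[6,3]:3*25+15=90 · T[6,4]:4*10+25=65 · T[6,5]:5*1+10=15 · T[6,6]:6*0+1=1
[7] T[7,4]:4*65+90=350 · T[7,5]:5*15+65=140 · T[7,6]:6*1+15=21
Read S(7,4) = 350, S(7,5) = 140, S(7,6) = 21.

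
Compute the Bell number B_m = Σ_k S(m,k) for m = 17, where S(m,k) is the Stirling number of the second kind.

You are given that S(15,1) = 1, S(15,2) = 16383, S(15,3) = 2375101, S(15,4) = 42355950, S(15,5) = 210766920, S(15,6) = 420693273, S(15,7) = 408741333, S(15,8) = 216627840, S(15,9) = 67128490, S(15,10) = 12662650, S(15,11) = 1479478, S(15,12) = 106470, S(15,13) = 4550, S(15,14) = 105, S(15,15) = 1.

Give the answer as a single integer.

82864869804

i=16: T(16,1)=0+1·1=1 | T(16,2)=1+2·16383=32767 | T(16,3)=16383+3·2375101=7141686 | T(16,4)=2375101+4·42355950=171798901 | T(16,5)=42355950+5·210766920=1096190550 | T(16,6)=210766920+6·420693273=2734926558 | T(16,7)=420693273+7·408741333=3281882604 | T(16,8)=408741333+8·216627840=2141764053 | T(16,9)=216627840+9·67128490=820784250 | T(16,10)=67128490+10·12662650=193754990 | T(16,11)=12662650+11·1479478=28936908 | T(16,12)=1479478+12·106470=2757118 | T(16,13)=106470+13·4550=165620 | T(16,14)=4550+14·105=6020 | T(16,15)=105+15·1=120 | T(16,16)=1+16·0=1
i=17: T(17,1)=0+1·1=1 | T(17,2)=1+2·32767=65535 | T(17,3)=32767+3·7141686=21457825 | T(17,4)=7141686+4·171798901=694337290 | T(17,5)=171798901+5·1096190550=5652751651 | T(17,6)=1096190550+6·2734926558=17505749898 | T(17,7)=2734926558+7·3281882604=25708104786 | T(17,8)=3281882604+8·2141764053=20415995028 | T(17,9)=2141764053+9·820784250=9528822303 | T(17,10)=820784250+10·193754990=2758334150 | T(17,11)=193754990+11·28936908=512060978 | T(17,12)=28936908+12·2757118=62022324 | T(17,13)=2757118+13·165620=4910178 | T(17,14)=165620+14·6020=249900 | T(17,15)=6020+15·120=7820 | T(17,16)=120+16·1=136 | T(17,17)=1+17·0=1
B_17 = ΣS(17,k) = 1+65535+21457825+694337290+5652751651+17505749898+25708104786+20415995028+9528822303+2758334150+512060978+62022324+4910178+249900+7820+136+1 = 82864869804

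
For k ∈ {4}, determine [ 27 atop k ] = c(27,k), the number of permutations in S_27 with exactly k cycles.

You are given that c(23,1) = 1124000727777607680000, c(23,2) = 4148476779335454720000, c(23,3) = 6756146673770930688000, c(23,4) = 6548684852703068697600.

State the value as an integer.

2761307967193712729035776000

@24  (24,1):1124000727777607680000·23+0→25852016738884976640000, (24,2):4148476779335454720000·23+1124000727777607680000→96538966652493066240000, (24,3):6756146673770930688000·23+4148476779335454720000→159539850276066860544000, (24,4):6548684852703068697600·23+6756146673770930688000→157375898285941510732800
@25  (25,2):96538966652493066240000·24+25852016738884976640000→2342787216398718566400000, (25,3):159539850276066860544000·24+96538966652493066240000→3925495373278097719296000, (25,4):157375898285941510732800·24+159539850276066860544000→3936561409138663118131200
@26  (26,3):3925495373278097719296000·25+2342787216398718566400000→100480171548351161548800000, (26,4):3936561409138663118131200·25+3925495373278097719296000→102339530601744675672576000
@27  (27,4):102339530601744675672576000·26+100480171548351161548800000→2761307967193712729035776000
Read c(27,4) = 2761307967193712729035776000.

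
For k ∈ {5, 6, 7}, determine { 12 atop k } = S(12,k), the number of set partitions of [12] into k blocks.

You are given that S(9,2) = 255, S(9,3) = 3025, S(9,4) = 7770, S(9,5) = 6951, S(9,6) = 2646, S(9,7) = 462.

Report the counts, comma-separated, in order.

1379400, 1323652, 627396

[10] T[10,3]:3*3025+255=9330 · T[10,4]:4*7770+3025=34105 · T[10,5]:5*6951+7770=42525 · T[10,6]:6*2646+6951=22827 · T[10,7]:7*462+2646=5880
[11] T[11,4]:4*34105+9330=145750 · T[11,5]:5*42525+34105=246730 · T[11,6]:6*22827+42525=179487 · T[11,7]:7*5880+22827=63987
[12] T[12,5]:5*246730+145750=1379400 · T[12,6]:6*179487+246730=1323652 · T[12,7]:7*63987+179487=627396
Read S(12,5) = 1379400, S(12,6) = 1323652, S(12,7) = 627396.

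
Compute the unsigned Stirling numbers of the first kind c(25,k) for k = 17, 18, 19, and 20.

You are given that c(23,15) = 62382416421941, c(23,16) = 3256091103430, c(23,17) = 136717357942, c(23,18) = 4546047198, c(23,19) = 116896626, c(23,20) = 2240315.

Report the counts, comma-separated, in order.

i=24: T(24,16)=62382416421941+23·3256091103430=137272511800831 | T(24,17)=3256091103430+23·136717357942=6400590336096 | T(24,18)=136717357942+23·4546047198=241276443496 | T(24,19)=4546047198+23·116896626=7234669596 | T(24,20)=116896626+23·2240315=168423871
i=25: T(25,17)=137272511800831+24·6400590336096=290886679867135 | T(25,18)=6400590336096+24·241276443496=12191224980000 | T(25,19)=241276443496+24·7234669596=414908513800 | T(25,20)=7234669596+24·168423871=11276842500
Read c(25,17) = 290886679867135, c(25,18) = 12191224980000, c(25,19) = 414908513800, c(25,20) = 11276842500.

290886679867135, 12191224980000, 414908513800, 11276842500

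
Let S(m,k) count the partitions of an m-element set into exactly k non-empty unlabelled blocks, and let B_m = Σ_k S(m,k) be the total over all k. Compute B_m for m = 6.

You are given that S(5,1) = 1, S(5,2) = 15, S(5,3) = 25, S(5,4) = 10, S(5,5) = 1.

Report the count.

[6] T[6,1]:1*1+0=1 · T[6,2]:2*15+1=31 · T[6,3]:3*25+15=90 · T[6,4]:4*10+25=65 · T[6,5]:5*1+10=15 · T[6,6]:6*0+1=1
B_6 = ΣS(6,k) = 1+31+90+65+15+1 = 203

203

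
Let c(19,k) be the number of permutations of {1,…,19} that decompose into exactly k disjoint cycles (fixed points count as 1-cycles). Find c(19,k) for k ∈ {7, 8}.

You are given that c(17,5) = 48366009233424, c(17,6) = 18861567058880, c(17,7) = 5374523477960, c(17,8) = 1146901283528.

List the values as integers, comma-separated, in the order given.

@18  (18,6):18861567058880·17+48366009233424→369012649234384, (18,7):5374523477960·17+18861567058880→110228466184200, (18,8):1146901283528·17+5374523477960→24871845297936
@19  (19,7):110228466184200·18+369012649234384→2353125040549984, (19,8):24871845297936·18+110228466184200→557921681547048
Read c(19,7) = 2353125040549984, c(19,8) = 557921681547048.

2353125040549984, 557921681547048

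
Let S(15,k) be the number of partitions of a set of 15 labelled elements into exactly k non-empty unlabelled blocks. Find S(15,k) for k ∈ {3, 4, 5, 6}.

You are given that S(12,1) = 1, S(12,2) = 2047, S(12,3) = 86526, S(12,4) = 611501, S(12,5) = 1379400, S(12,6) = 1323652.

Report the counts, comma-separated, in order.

2375101, 42355950, 210766920, 420693273

row 13: T[13][1]=1·1+0=1  T[13][2]=2·2047+1=4095  T[13][3]=3·86526+2047=261625  T[13][4]=4·611501+86526=2532530  T[13][5]=5·1379400+611501=7508501  T[13][6]=6·1323652+1379400=9321312
row 14: T[14][2]=2·4095+1=8191  T[14][3]=3·261625+4095=788970  T[14][4]=4·2532530+261625=10391745  T[14][5]=5·7508501+2532530=40075035  T[14][6]=6·9321312+7508501=63436373
row 15: T[15][3]=3·788970+8191=2375101  T[15][4]=4·10391745+788970=42355950  T[15][5]=5·40075035+10391745=210766920  T[15][6]=6·63436373+40075035=420693273
Read S(15,3) = 2375101, S(15,4) = 42355950, S(15,5) = 210766920, S(15,6) = 420693273.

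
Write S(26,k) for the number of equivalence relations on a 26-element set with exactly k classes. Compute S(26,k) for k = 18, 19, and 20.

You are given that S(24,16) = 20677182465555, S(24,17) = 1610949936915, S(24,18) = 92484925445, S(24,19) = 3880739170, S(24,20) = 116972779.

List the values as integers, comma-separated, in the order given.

row 25: T[25][17]=17·1610949936915+20677182465555=48063331393110  T[25][18]=18·92484925445+1610949936915=3275678594925  T[25][19]=19·3880739170+92484925445=166218969675  T[25][20]=20·116972779+3880739170=6220194750
row 26: T[26][18]=18·3275678594925+48063331393110=107025546101760  T[26][19]=19·166218969675+3275678594925=6433839018750  T[26][20]=20·6220194750+166218969675=290622864675
Read S(26,18) = 107025546101760, S(26,19) = 6433839018750, S(26,20) = 290622864675.

107025546101760, 6433839018750, 290622864675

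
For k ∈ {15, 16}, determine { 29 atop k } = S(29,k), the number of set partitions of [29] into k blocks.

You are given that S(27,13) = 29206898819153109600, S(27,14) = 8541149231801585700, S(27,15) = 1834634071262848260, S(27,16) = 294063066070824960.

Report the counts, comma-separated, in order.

@28  (28,14):8541149231801585700·14+29206898819153109600→148782988064375309400, (28,15):1834634071262848260·15+8541149231801585700→36060660300744309600, (28,16):294063066070824960·16+1834634071262848260→6539643128396047620
@29  (29,15):36060660300744309600·15+148782988064375309400→689692892575539953400, (29,16):6539643128396047620·16+36060660300744309600→140694950355081071520
Read S(29,15) = 689692892575539953400, S(29,16) = 140694950355081071520.

689692892575539953400, 140694950355081071520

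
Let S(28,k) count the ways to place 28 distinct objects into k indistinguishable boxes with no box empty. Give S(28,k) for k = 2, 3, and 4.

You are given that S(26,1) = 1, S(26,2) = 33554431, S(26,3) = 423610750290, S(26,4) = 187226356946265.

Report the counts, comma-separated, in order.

i=27: T(27,1)=0+1·1=1 | T(27,2)=1+2·33554431=67108863 | T(27,3)=33554431+3·423610750290=1270865805301 | T(27,4)=423610750290+4·187226356946265=749329038535350
i=28: T(28,2)=1+2·67108863=134217727 | T(28,3)=67108863+3·1270865805301=3812664524766 | T(28,4)=1270865805301+4·749329038535350=2998587019946701
Read S(28,2) = 134217727, S(28,3) = 3812664524766, S(28,4) = 2998587019946701.

134217727, 3812664524766, 2998587019946701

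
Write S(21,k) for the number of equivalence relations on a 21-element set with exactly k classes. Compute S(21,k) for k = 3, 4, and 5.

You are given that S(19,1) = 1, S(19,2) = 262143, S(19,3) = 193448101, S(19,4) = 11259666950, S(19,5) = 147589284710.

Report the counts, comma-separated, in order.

@20  (20,2):262143·2+1→524287, (20,3):193448101·3+262143→580606446, (20,4):11259666950·4+193448101→45232115901, (20,5):147589284710·5+11259666950→749206090500
@21  (21,3):580606446·3+524287→1742343625, (21,4):45232115901·4+580606446→181509070050, (21,5):749206090500·5+45232115901→3791262568401
Read S(21,3) = 1742343625, S(21,4) = 181509070050, S(21,5) = 3791262568401.

1742343625, 181509070050, 3791262568401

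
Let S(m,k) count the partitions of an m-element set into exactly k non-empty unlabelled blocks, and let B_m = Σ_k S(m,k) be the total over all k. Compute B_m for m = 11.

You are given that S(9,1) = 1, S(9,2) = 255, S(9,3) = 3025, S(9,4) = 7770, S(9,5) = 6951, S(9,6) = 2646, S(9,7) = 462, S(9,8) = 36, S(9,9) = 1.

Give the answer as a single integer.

678570

r10: T_10,1=1×1+0=1; T_10,2=2×255+1=511; T_10,3=3×3025+255=9330; T_10,4=4×7770+3025=34105; T_10,5=5×6951+7770=42525; T_10,6=6×2646+6951=22827; T_10,7=7×462+2646=5880; T_10,8=8×36+462=750; T_10,9=9×1+36=45; T_10,10=10×0+1=1
r11: T_11,1=1×1+0=1; T_11,2=2×511+1=1023; T_11,3=3×9330+511=28501; T_11,4=4×34105+9330=145750; T_11,5=5×42525+34105=246730; T_11,6=6×22827+42525=179487; T_11,7=7×5880+22827=63987; T_11,8=8×750+5880=11880; T_11,9=9×45+750=1155; T_11,10=10×1+45=55; T_11,11=11×0+1=1
B_11 = ΣS(11,k) = 1+1023+28501+145750+246730+179487+63987+11880+1155+55+1 = 678570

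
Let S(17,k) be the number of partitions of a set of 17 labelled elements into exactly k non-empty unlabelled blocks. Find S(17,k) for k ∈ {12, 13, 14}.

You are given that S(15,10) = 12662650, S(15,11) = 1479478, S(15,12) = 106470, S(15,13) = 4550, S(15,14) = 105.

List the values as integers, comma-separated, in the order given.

62022324, 4910178, 249900

[16] T[16,11]:11*1479478+12662650=28936908 · T[16,12]:12*106470+1479478=2757118 · T[16,13]:13*4550+106470=165620 · T[16,14]:14*105+4550=6020
[17] T[17,12]:12*2757118+28936908=62022324 · T[17,13]:13*165620+2757118=4910178 · T[17,14]:14*6020+165620=249900
Read S(17,12) = 62022324, S(17,13) = 4910178, S(17,14) = 249900.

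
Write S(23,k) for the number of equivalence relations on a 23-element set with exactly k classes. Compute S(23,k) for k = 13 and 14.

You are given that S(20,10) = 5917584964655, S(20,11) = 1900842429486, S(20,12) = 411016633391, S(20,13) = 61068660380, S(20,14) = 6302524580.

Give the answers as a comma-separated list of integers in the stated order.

[21] T[21,11]:11*1900842429486+5917584964655=26826851689001 · T[21,12]:12*411016633391+1900842429486=6833042030178 · T[21,13]:13*61068660380+411016633391=1204909218331 · T[21,14]:14*6302524580+61068660380=149304004500
[22] T[22,12]:12*6833042030178+26826851689001=108823356051137 · T[22,13]:13*1204909218331+6833042030178=22496861868481 · T[22,14]:14*149304004500+1204909218331=3295165281331
[23] T[23,13]:13*22496861868481+108823356051137=401282560341390 · T[23,14]:14*3295165281331+22496861868481=68629175807115
Read S(23,13) = 401282560341390, S(23,14) = 68629175807115.

401282560341390, 68629175807115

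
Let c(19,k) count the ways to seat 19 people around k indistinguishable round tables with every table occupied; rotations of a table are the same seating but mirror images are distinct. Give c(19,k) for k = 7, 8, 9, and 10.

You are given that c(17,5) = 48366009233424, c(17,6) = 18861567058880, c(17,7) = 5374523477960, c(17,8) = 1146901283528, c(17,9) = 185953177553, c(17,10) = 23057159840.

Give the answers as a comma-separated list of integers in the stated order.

2353125040549984, 557921681547048, 102417740732658, 14710753408923

row 18: T[18][6]=17·18861567058880+48366009233424=369012649234384  T[18][7]=17·5374523477960+18861567058880=110228466184200  T[18][8]=17·1146901283528+5374523477960=24871845297936  T[18][9]=17·185953177553+1146901283528=4308105301929  T[18][10]=17·23057159840+185953177553=577924894833
row 19: T[19][7]=18·110228466184200+369012649234384=2353125040549984  T[19][8]=18·24871845297936+110228466184200=557921681547048  T[19][9]=18·4308105301929+24871845297936=102417740732658  T[19][10]=18·577924894833+4308105301929=14710753408923
Read c(19,7) = 2353125040549984, c(19,8) = 557921681547048, c(19,9) = 102417740732658, c(19,10) = 14710753408923.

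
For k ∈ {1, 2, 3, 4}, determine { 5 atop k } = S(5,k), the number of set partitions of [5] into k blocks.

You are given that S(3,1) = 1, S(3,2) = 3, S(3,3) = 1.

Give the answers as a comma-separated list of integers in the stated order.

1, 15, 25, 10

[4] T[4,1]:1*1+0=1 · T[4,2]:2*3+1=7 · T[4,3]:3*1+3=6 · T[4,4]:4*0+1=1
[5] T[5,1]:1*1+0=1 · T[5,2]:2*7+1=15 · T[5,3]:3*6+7=25 · T[5,4]:4*1+6=10
Read S(5,1) = 1, S(5,2) = 15, S(5,3) = 25, S(5,4) = 10.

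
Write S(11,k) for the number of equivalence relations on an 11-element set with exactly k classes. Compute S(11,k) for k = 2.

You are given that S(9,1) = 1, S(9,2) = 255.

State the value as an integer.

1023

[10] T[10,1]:1*1+0=1 · T[10,2]:2*255+1=511
[11] T[11,2]:2*511+1=1023
Read S(11,2) = 1023.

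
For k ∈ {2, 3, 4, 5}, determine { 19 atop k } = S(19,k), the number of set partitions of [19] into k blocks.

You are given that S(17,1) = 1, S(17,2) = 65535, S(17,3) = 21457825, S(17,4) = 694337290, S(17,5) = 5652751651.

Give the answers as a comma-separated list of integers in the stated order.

262143, 193448101, 11259666950, 147589284710

i=18: T(18,1)=0+1·1=1 | T(18,2)=1+2·65535=131071 | T(18,3)=65535+3·21457825=64439010 | T(18,4)=21457825+4·694337290=2798806985 | T(18,5)=694337290+5·5652751651=28958095545
i=19: T(19,2)=1+2·131071=262143 | T(19,3)=131071+3·64439010=193448101 | T(19,4)=64439010+4·2798806985=11259666950 | T(19,5)=2798806985+5·28958095545=147589284710
Read S(19,2) = 262143, S(19,3) = 193448101, S(19,4) = 11259666950, S(19,5) = 147589284710.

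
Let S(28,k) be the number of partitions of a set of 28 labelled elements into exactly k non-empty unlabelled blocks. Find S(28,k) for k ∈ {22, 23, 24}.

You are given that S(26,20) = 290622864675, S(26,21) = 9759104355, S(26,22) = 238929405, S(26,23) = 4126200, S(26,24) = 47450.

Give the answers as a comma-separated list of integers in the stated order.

r27: T_27,21=21×9759104355+290622864675=495564056130; T_27,22=22×238929405+9759104355=15015551265; T_27,23=23×4126200+238929405=333832005; T_27,24=24×47450+4126200=5265000
r28: T_28,22=22×15015551265+495564056130=825906183960; T_28,23=23×333832005+15015551265=22693687380; T_28,24=24×5265000+333832005=460192005
Read S(28,22) = 825906183960, S(28,23) = 22693687380, S(28,24) = 460192005.

825906183960, 22693687380, 460192005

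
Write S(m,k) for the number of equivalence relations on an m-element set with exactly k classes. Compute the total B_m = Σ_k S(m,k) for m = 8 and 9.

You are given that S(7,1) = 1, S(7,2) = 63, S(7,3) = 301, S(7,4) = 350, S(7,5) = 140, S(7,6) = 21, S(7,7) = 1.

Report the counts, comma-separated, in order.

[8] T[8,1]:1*1+0=1 · T[8,2]:2*63+1=127 · T[8,3]:3*301+63=966 · T[8,4]:4*350+301=1701 · T[8,5]:5*140+350=1050 · T[8,6]:6*21+140=266 · T[8,7]:7*1+21=28 · T[8,8]:8*0+1=1
[9] T[9,1]:1*1+0=1 · T[9,2]:2*127+1=255 · T[9,3]:3*966+127=3025 · T[9,4]:4*1701+966=7770 · T[9,5]:5*1050+1701=6951 · T[9,6]:6*266+1050=2646 · T[9,7]:7*28+266=462 · T[9,8]:8*1+28=36 · T[9,9]:9*0+1=1
B_8 = ΣS(8,k) = 1+127+966+1701+1050+266+28+1 = 4140
B_9 = ΣS(9,k) = 1+255+3025+7770+6951+2646+462+36+1 = 21147

4140, 21147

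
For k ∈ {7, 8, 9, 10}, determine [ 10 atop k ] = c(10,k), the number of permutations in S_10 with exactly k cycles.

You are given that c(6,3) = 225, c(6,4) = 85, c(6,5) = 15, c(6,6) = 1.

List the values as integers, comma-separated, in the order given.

@7  (7,4):85·6+225→735, (7,5):15·6+85→175, (7,6):1·6+15→21, (7,7):0·6+1→1
@8  (8,5):175·7+735→1960, (8,6):21·7+175→322, (8,7):1·7+21→28, (8,8):0·7+1→1
@9  (9,6):322·8+1960→4536, (9,7):28·8+322→546, (9,8):1·8+28→36, (9,9):0·8+1→1
@10  (10,7):546·9+4536→9450, (10,8):36·9+546→870, (10,9):1·9+36→45, (10,10):0·9+1→1
Read c(10,7) = 9450, c(10,8) = 870, c(10,9) = 45, c(10,10) = 1.

9450, 870, 45, 1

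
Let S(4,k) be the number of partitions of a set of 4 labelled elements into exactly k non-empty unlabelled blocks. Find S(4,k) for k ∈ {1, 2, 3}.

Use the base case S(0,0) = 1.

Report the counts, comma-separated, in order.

1, 7, 6

row 1: T[1][1]=1·0+1=1
row 2: T[2][1]=1·1+0=1  T[2][2]=2·0+1=1
row 3: T[3][1]=1·1+0=1  T[3][2]=2·1+1=3  T[3][3]=3·0+1=1
row 4: T[4][1]=1·1+0=1  T[4][2]=2·3+1=7  T[4][3]=3·1+3=6
Read S(4,1) = 1, S(4,2) = 7, S(4,3) = 6.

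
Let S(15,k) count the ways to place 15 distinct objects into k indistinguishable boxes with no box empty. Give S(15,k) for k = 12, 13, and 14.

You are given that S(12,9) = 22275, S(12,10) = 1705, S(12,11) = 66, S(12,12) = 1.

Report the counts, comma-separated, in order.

106470, 4550, 105

@13  (13,10):1705·10+22275→39325, (13,11):66·11+1705→2431, (13,12):1·12+66→78, (13,13):0·13+1→1
@14  (14,11):2431·11+39325→66066, (14,12):78·12+2431→3367, (14,13):1·13+78→91, (14,14):0·14+1→1
@15  (15,12):3367·12+66066→106470, (15,13):91·13+3367→4550, (15,14):1·14+91→105
Read S(15,12) = 106470, S(15,13) = 4550, S(15,14) = 105.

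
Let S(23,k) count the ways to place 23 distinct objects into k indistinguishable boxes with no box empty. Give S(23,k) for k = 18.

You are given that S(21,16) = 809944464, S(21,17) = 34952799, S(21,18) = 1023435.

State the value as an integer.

2364885369

r22: T_22,17=17×34952799+809944464=1404142047; T_22,18=18×1023435+34952799=53374629
r23: T_23,18=18×53374629+1404142047=2364885369
Read S(23,18) = 2364885369.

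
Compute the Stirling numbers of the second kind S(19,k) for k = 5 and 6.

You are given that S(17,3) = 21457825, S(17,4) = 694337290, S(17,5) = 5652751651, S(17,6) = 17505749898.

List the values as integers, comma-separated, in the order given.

147589284710, 693081601779

r18: T_18,4=4×694337290+21457825=2798806985; T_18,5=5×5652751651+694337290=28958095545; T_18,6=6×17505749898+5652751651=110687251039
r19: T_19,5=5×28958095545+2798806985=147589284710; T_19,6=6×110687251039+28958095545=693081601779
Read S(19,5) = 147589284710, S(19,6) = 693081601779.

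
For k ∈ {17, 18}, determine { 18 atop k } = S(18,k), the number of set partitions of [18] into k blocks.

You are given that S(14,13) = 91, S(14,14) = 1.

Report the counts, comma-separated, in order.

153, 1

row 15: T[15][14]=14·1+91=105  T[15][15]=15·0+1=1
row 16: T[16][15]=15·1+105=120  T[16][16]=16·0+1=1
row 17: T[17][16]=16·1+120=136  T[17][17]=17·0+1=1
row 18: T[18][17]=17·1+136=153  T[18][18]=18·0+1=1
Read S(18,17) = 153, S(18,18) = 1.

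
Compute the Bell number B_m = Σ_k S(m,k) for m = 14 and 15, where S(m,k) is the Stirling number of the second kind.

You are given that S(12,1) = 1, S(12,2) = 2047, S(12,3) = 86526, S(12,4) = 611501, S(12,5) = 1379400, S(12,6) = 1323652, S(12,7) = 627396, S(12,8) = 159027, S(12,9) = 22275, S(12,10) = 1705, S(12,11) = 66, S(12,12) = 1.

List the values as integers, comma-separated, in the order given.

r13: T_13,1=1×1+0=1; T_13,2=2×2047+1=4095; T_13,3=3×86526+2047=261625; T_13,4=4×611501+86526=2532530; T_13,5=5×1379400+611501=7508501; T_13,6=6×1323652+1379400=9321312; T_13,7=7×627396+1323652=5715424; T_13,8=8×159027+627396=1899612; T_13,9=9×22275+159027=359502; T_13,10=10×1705+22275=39325; T_13,11=11×66+1705=2431; T_13,12=12×1+66=78; T_13,13=13×0+1=1
r14: T_14,1=1×1+0=1; T_14,2=2×4095+1=8191; T_14,3=3×261625+4095=788970; T_14,4=4×2532530+261625=10391745; T_14,5=5×7508501+2532530=40075035; T_14,6=6×9321312+7508501=63436373; T_14,7=7×5715424+9321312=49329280; T_14,8=8×1899612+5715424=20912320; T_14,9=9×359502+1899612=5135130; T_14,10=10×39325+359502=752752; T_14,11=11×2431+39325=66066; T_14,12=12×78+2431=3367; T_14,13=13×1+78=91; T_14,14=14×0+1=1
r15: T_15,1=1×1+0=1; T_15,2=2×8191+1=16383; T_15,3=3×788970+8191=2375101; T_15,4=4×10391745+788970=42355950; T_15,5=5×40075035+10391745=210766920; T_15,6=6×63436373+40075035=420693273; T_15,7=7×49329280+63436373=408741333; T_15,8=8×20912320+49329280=216627840; T_15,9=9×5135130+20912320=67128490; T_15,10=10×752752+5135130=12662650; T_15,11=11×66066+752752=1479478; T_15,12=12×3367+66066=106470; T_15,13=13×91+3367=4550; T_15,14=14×1+91=105; T_15,15=15×0+1=1
B_14 = ΣS(14,k) = 1+8191+788970+10391745+40075035+63436373+49329280+20912320+5135130+752752+66066+3367+91+1 = 190899322
B_15 = ΣS(15,k) = 1+16383+2375101+42355950+210766920+420693273+408741333+216627840+67128490+12662650+1479478+106470+4550+105+1 = 1382958545

190899322, 1382958545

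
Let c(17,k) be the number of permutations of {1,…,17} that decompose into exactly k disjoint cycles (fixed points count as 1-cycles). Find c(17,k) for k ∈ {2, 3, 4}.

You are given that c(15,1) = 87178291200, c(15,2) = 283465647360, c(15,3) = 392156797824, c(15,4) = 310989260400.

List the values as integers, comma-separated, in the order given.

70734282393600, 102992244837120, 87077748875904

[16] T[16,1]:15*87178291200+0=1307674368000 · T[16,2]:15*283465647360+87178291200=4339163001600 · T[16,3]:15*392156797824+283465647360=6165817614720 · T[16,4]:15*310989260400+392156797824=5056995703824
[17] T[17,2]:16*4339163001600+1307674368000=70734282393600 · T[17,3]:16*6165817614720+4339163001600=102992244837120 · T[17,4]:16*5056995703824+6165817614720=87077748875904
Read c(17,2) = 70734282393600, c(17,3) = 102992244837120, c(17,4) = 87077748875904.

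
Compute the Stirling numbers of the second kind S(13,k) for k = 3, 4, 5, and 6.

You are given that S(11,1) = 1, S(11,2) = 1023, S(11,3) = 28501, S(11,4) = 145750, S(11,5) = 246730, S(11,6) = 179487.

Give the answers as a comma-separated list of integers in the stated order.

@12  (12,2):1023·2+1→2047, (12,3):28501·3+1023→86526, (12,4):145750·4+28501→611501, (12,5):246730·5+145750→1379400, (12,6):179487·6+246730→1323652
@13  (13,3):86526·3+2047→261625, (13,4):611501·4+86526→2532530, (13,5):1379400·5+611501→7508501, (13,6):1323652·6+1379400→9321312
Read S(13,3) = 261625, S(13,4) = 2532530, S(13,5) = 7508501, S(13,6) = 9321312.

261625, 2532530, 7508501, 9321312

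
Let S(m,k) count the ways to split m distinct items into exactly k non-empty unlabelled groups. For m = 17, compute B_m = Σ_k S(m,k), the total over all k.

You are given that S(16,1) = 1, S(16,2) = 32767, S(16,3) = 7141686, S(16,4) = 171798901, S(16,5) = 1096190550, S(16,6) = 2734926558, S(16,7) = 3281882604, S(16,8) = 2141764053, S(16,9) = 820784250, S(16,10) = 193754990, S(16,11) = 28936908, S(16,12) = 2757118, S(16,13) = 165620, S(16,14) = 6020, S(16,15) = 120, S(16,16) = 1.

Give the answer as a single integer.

i=17: T(17,1)=0+1·1=1 | T(17,2)=1+2·32767=65535 | T(17,3)=32767+3·7141686=21457825 | T(17,4)=7141686+4·171798901=694337290 | T(17,5)=171798901+5·1096190550=5652751651 | T(17,6)=1096190550+6·2734926558=17505749898 | T(17,7)=2734926558+7·3281882604=25708104786 | T(17,8)=3281882604+8·2141764053=20415995028 | T(17,9)=2141764053+9·820784250=9528822303 | T(17,10)=820784250+10·193754990=2758334150 | T(17,11)=193754990+11·28936908=512060978 | T(17,12)=28936908+12·2757118=62022324 | T(17,13)=2757118+13·165620=4910178 | T(17,14)=165620+14·6020=249900 | T(17,15)=6020+15·120=7820 | T(17,16)=120+16·1=136 | T(17,17)=1+17·0=1
B_17 = ΣS(17,k) = 1+65535+21457825+694337290+5652751651+17505749898+25708104786+20415995028+9528822303+2758334150+512060978+62022324+4910178+249900+7820+136+1 = 82864869804

82864869804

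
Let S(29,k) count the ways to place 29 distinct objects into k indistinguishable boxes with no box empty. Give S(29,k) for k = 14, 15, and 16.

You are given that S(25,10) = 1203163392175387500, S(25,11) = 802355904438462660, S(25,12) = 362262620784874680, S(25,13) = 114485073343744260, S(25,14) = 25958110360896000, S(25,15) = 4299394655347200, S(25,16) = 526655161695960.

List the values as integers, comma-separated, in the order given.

r26: T_26,11=11×802355904438462660+1203163392175387500=10029078340998476760; T_26,12=12×362262620784874680+802355904438462660=5149507353856958820; T_26,13=13×114485073343744260+362262620784874680=1850568574253550060; T_26,14=14×25958110360896000+114485073343744260=477898618396288260; T_26,15=15×4299394655347200+25958110360896000=90449030191104000; T_26,16=16×526655161695960+4299394655347200=12725877242482560
r27: T_27,12=12×5149507353856958820+10029078340998476760=71823166587281982600; T_27,13=13×1850568574253550060+5149507353856958820=29206898819153109600; T_27,14=14×477898618396288260+1850568574253550060=8541149231801585700; T_27,15=15×90449030191104000+477898618396288260=1834634071262848260; T_27,16=16×12725877242482560+90449030191104000=294063066070824960
r28: T_28,13=13×29206898819153109600+71823166587281982600=451512851236272407400; T_28,14=14×8541149231801585700+29206898819153109600=148782988064375309400; T_28,15=15×1834634071262848260+8541149231801585700=36060660300744309600; T_28,16=16×294063066070824960+1834634071262848260=6539643128396047620
r29: T_29,14=14×148782988064375309400+451512851236272407400=2534474684137526739000; T_29,15=15×36060660300744309600+148782988064375309400=689692892575539953400; T_29,16=16×6539643128396047620+36060660300744309600=140694950355081071520
Read S(29,14) = 2534474684137526739000, S(29,15) = 689692892575539953400, S(29,16) = 140694950355081071520.

2534474684137526739000, 689692892575539953400, 140694950355081071520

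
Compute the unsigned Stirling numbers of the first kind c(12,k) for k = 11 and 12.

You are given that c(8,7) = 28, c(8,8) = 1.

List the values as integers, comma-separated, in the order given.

66, 1

@9  (9,8):1·8+28→36, (9,9):0·8+1→1
@10  (10,9):1·9+36→45, (10,10):0·9+1→1
@11  (11,10):1·10+45→55, (11,11):0·10+1→1
@12  (12,11):1·11+55→66, (12,12):0·11+1→1
Read c(12,11) = 66, c(12,12) = 1.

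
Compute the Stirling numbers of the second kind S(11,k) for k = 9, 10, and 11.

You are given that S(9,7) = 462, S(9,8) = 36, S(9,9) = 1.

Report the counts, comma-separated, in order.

1155, 55, 1

i=10: T(10,8)=462+8·36=750 | T(10,9)=36+9·1=45 | T(10,10)=1+10·0=1
i=11: T(11,9)=750+9·45=1155 | T(11,10)=45+10·1=55 | T(11,11)=1+11·0=1
Read S(11,9) = 1155, S(11,10) = 55, S(11,11) = 1.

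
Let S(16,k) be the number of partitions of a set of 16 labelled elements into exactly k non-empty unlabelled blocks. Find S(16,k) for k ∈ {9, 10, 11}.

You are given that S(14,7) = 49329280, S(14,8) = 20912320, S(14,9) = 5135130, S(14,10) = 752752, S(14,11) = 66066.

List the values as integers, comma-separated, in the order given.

820784250, 193754990, 28936908

row 15: T[15][8]=8·20912320+49329280=216627840  T[15][9]=9·5135130+20912320=67128490  T[15][10]=10·752752+5135130=12662650  T[15][11]=11·66066+752752=1479478
row 16: T[16][9]=9·67128490+216627840=820784250  T[16][10]=10·12662650+67128490=193754990  T[16][11]=11·1479478+12662650=28936908
Read S(16,9) = 820784250, S(16,10) = 193754990, S(16,11) = 28936908.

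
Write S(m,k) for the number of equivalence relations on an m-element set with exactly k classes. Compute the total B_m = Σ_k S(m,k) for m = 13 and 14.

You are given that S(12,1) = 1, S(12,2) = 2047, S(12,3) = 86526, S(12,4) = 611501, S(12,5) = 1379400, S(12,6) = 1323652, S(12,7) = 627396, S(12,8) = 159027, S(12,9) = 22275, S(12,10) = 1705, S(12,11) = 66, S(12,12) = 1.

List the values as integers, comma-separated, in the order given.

27644437, 190899322

r13: T_13,1=1×1+0=1; T_13,2=2×2047+1=4095; T_13,3=3×86526+2047=261625; T_13,4=4×611501+86526=2532530; T_13,5=5×1379400+611501=7508501; T_13,6=6×1323652+1379400=9321312; T_13,7=7×627396+1323652=5715424; T_13,8=8×159027+627396=1899612; T_13,9=9×22275+159027=359502; T_13,10=10×1705+22275=39325; T_13,11=11×66+1705=2431; T_13,12=12×1+66=78; T_13,13=13×0+1=1
r14: T_14,1=1×1+0=1; T_14,2=2×4095+1=8191; T_14,3=3×261625+4095=788970; T_14,4=4×2532530+261625=10391745; T_14,5=5×7508501+2532530=40075035; T_14,6=6×9321312+7508501=63436373; T_14,7=7×5715424+9321312=49329280; T_14,8=8×1899612+5715424=20912320; T_14,9=9×359502+1899612=5135130; T_14,10=10×39325+359502=752752; T_14,11=11×2431+39325=66066; T_14,12=12×78+2431=3367; T_14,13=13×1+78=91; T_14,14=14×0+1=1
B_13 = ΣS(13,k) = 1+4095+261625+2532530+7508501+9321312+5715424+1899612+359502+39325+2431+78+1 = 27644437
B_14 = ΣS(14,k) = 1+8191+788970+10391745+40075035+63436373+49329280+20912320+5135130+752752+66066+3367+91+1 = 190899322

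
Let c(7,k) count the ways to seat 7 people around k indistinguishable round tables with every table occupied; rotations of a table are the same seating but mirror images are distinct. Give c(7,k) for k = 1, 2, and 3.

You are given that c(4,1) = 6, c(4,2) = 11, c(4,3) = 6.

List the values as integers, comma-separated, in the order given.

720, 1764, 1624

[5] T[5,1]:4*6+0=24 · T[5,2]:4*11+6=50 · T[5,3]:4*6+11=35
[6] T[6,1]:5*24+0=120 · T[6,2]:5*50+24=274 · T[6,3]:5*35+50=225
[7] T[7,1]:6*120+0=720 · T[7,2]:6*274+120=1764 · T[7,3]:6*225+274=1624
Read c(7,1) = 720, c(7,2) = 1764, c(7,3) = 1624.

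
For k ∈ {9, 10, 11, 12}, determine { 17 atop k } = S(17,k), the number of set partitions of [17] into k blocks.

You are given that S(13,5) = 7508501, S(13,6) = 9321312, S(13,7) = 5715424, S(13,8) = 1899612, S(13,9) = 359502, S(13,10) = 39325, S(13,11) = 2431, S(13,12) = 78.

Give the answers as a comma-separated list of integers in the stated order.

9528822303, 2758334150, 512060978, 62022324

r14: T_14,6=6×9321312+7508501=63436373; T_14,7=7×5715424+9321312=49329280; T_14,8=8×1899612+5715424=20912320; T_14,9=9×359502+1899612=5135130; T_14,10=10×39325+359502=752752; T_14,11=11×2431+39325=66066; T_14,12=12×78+2431=3367
r15: T_15,7=7×49329280+63436373=408741333; T_15,8=8×20912320+49329280=216627840; T_15,9=9×5135130+20912320=67128490; T_15,10=10×752752+5135130=12662650; T_15,11=11×66066+752752=1479478; T_15,12=12×3367+66066=106470
r16: T_16,8=8×216627840+408741333=2141764053; T_16,9=9×67128490+216627840=820784250; T_16,10=10×12662650+67128490=193754990; T_16,11=11×1479478+12662650=28936908; T_16,12=12×106470+1479478=2757118
r17: T_17,9=9×820784250+2141764053=9528822303; T_17,10=10×193754990+820784250=2758334150; T_17,11=11×28936908+193754990=512060978; T_17,12=12×2757118+28936908=62022324
Read S(17,9) = 9528822303, S(17,10) = 2758334150, S(17,11) = 512060978, S(17,12) = 62022324.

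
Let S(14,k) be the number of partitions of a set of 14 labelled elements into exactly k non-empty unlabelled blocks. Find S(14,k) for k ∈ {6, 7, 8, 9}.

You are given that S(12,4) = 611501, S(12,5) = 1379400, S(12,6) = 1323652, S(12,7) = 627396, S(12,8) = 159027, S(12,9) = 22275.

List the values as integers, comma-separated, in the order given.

63436373, 49329280, 20912320, 5135130

i=13: T(13,5)=611501+5·1379400=7508501 | T(13,6)=1379400+6·1323652=9321312 | T(13,7)=1323652+7·627396=5715424 | T(13,8)=627396+8·159027=1899612 | T(13,9)=159027+9·22275=359502
i=14: T(14,6)=7508501+6·9321312=63436373 | T(14,7)=9321312+7·5715424=49329280 | T(14,8)=5715424+8·1899612=20912320 | T(14,9)=1899612+9·359502=5135130
Read S(14,6) = 63436373, S(14,7) = 49329280, S(14,8) = 20912320, S(14,9) = 5135130.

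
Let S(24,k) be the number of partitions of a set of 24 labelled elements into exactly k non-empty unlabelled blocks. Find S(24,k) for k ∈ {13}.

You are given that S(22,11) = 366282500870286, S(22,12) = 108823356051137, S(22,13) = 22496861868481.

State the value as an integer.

6888836057922000

[23] T[23,12]:12*108823356051137+366282500870286=1672162773483930 · T[23,13]:13*22496861868481+108823356051137=401282560341390
[24] T[24,13]:13*401282560341390+1672162773483930=6888836057922000
Read S(24,13) = 6888836057922000.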